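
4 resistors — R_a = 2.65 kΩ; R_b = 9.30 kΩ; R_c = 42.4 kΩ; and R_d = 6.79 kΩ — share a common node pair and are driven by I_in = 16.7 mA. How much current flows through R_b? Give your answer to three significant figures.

ΣG = 1/2.65 + 1/9.30 + 1/42.4 + 1/6.79 = 0.6557.
Current divider: I(R_b) = I_in · G_k/ΣG = 16.7 × (0.1075/0.6557) = 16.7 × 0.1640 = 2.738 mA.

I ≈ 2.74 mA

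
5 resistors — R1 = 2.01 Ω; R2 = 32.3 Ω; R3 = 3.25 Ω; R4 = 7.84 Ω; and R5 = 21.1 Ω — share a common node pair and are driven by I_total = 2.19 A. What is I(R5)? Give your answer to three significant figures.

Total conductance ΣG = 1/2.01 + 1/32.3 + 1/3.25 + 1/7.84 + 1/21.1 = 1.011 (units of 1/Ω).
By the current-divider rule, I = I_total · G_k/ΣG = 2.19 × 0.04687 = 0.1027 A.

I ≈ 0.103 A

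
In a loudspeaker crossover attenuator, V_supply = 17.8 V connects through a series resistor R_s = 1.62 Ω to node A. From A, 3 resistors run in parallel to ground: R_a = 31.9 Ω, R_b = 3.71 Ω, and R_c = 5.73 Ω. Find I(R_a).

I ≈ 0.315 A

Combine the parallel branches: R_p = (1/31.9 + 1/3.71 + 1/5.73)⁻¹ = 2.103 Ω.
V_A by voltage divider: V_A = 17.8 × 2.103/(1.62 + 2.103) = 10.06 V.
I(R_a) = V_A / R_a = 10.06/31.9 = 0.3152 A.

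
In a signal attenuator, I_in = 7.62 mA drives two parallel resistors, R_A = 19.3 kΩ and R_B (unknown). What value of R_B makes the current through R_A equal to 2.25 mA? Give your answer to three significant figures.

R_B ≈ 8.09 kΩ

Two-branch current divider: I_A = I_in · R_B/(R_A + R_B).
2.25/7.62 = R_B/(R_A + R_B) → R_B = R_A · (0.2953)/(1 − 0.2953) = 19.3 × 0.4190 = 8.087 kΩ.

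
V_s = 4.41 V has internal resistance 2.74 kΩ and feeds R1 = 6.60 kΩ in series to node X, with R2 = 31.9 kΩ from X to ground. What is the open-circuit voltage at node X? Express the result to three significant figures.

V_th ≈ 3.41 V

R1' = 2.74 + 6.60 = 9.340 kΩ (source resistance + R1).
Open-circuit (no load on X): V_th = V_s · R2/(R1' + R2) = 4.41 × 31.9/(9.340 + 31.9) = 3.411 V.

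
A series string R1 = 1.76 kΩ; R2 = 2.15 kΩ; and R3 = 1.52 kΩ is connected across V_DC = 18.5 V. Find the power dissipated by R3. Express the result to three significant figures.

The common current is I = 18.5/5.430 = 3.407 mA.
P(R3) = I²·R3 = (3.407)² × 1.52 = 17.64 mW.

P ≈ 17.6 mW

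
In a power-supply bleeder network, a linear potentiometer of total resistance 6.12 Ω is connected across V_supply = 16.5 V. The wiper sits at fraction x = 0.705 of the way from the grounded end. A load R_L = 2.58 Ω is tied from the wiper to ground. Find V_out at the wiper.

The pot divides into 1.805 Ω above the wiper and 4.315 Ω below.
(x·R_p) ‖ R_L = 1.615 Ω.
Then V_out = V_supply · 1.615/(1.805 + 1.615) = 7.790 V.
(Unloaded: V_out = x·V_supply = 11.6 V.)

V_out ≈ 7.79 V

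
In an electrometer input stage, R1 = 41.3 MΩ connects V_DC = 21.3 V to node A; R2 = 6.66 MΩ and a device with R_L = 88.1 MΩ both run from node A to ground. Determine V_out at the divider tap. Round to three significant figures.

V_out ≈ 2.78 V

First combine the lower leg with the load: R2 ‖ R_L = 6.192 MΩ.
Then V_out = V_DC · R2'/(R1 + R2') = 21.3 × 6.192/47.49 = 2.777 V.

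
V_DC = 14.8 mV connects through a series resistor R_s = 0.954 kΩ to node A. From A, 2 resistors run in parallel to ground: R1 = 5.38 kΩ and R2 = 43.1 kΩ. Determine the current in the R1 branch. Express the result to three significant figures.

I ≈ 2.29 µA

Parallel bank: R_p = 1/(1/5.38 + 1/43.1) = 4.783 kΩ.
V_A = 14.8 × 4.783/5.737 = 12.34 mV.
I(R1) = V_A / R1 = 12.34/5.38 = 2.293 µA.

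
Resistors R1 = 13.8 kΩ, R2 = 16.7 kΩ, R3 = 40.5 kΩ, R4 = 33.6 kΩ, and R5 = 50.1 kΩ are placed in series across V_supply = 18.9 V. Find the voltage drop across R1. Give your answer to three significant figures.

ΣR = 13.8 + 16.7 + 40.5 + 33.6 + 50.1 = 154.7 kΩ.
V = V_supply · R/ΣR = 18.9 × 0.08920 = 1.686 V.

V ≈ 1.69 V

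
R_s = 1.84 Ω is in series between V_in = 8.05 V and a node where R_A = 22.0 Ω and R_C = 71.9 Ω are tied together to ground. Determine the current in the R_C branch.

Equivalent of the parallel group: R_p = 16.85 Ω.
Node voltage V_A = V_in · R_p/(R_s + R_p) = 8.05 × 0.9015 = 7.257 V.
I(R_C) = V_A / R_C = 7.257/71.9 = 0.1009 A.

I ≈ 0.101 A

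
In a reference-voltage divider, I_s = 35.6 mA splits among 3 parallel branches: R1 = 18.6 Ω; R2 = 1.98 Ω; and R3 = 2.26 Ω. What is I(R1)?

Conductances: ΣG = 1/18.6 + 1/1.98 + 1/2.26 = 1.001 (1/Ω).
Current divider: I(R1) = I_s · G_k/ΣG = 35.6 × (0.05376/1.001) = 35.6 × 0.05369 = 1.912 mA.

I ≈ 1.91 mA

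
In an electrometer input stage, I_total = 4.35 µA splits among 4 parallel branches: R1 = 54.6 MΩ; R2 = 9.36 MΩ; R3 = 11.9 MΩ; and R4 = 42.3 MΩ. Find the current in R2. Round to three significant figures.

Total conductance ΣG = 1/54.6 + 1/9.36 + 1/11.9 + 1/42.3 = 0.2328 (units of 1/MΩ).
Current divider: I(R2) = I_total · G_k/ΣG = 4.35 × (0.1068/0.2328) = 4.35 × 0.4589 = 1.996 µA.

I ≈ 2.00 µA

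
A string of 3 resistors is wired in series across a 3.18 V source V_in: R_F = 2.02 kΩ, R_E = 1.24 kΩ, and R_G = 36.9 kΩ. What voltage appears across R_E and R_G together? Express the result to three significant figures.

V ≈ 3.02 V

Total series resistance ΣR = 2.02 + 1.24 + 36.9 = 40.16 kΩ.
R_{R_E..R_G} = 1.24 + 36.9 = 38.14 kΩ.
V = V_in · R/ΣR = 3.18 × 0.9497 = 3.020 V.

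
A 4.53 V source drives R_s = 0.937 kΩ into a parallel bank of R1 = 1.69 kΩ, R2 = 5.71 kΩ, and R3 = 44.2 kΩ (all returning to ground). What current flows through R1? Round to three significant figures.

I ≈ 1.54 mA

Combine the parallel branches: R_p = (1/1.69 + 1/5.71 + 1/44.2)⁻¹ = 1.267 kΩ.
Node voltage V_A = V_supply · R_p/(R_s + R_p) = 4.53 × 0.5748 = 2.604 V.
Branch current I = V_A/R1 = 2.604/1.69 = 1.541 mA.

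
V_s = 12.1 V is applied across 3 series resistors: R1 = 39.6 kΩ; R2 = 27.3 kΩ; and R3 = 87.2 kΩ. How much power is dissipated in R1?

P ≈ 0.244 mW

The common current is I = 12.1/154.1 = 0.07852 mA.
P(R1) = I²·R1 = (0.07852)² × 39.6 = 0.2442 mW.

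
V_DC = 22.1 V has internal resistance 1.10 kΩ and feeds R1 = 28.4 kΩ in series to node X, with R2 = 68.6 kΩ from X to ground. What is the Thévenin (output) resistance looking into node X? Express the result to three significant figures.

R1' = 1.10 + 28.4 = 29.50 kΩ (source resistance + R1).
Zeroing V_DC shorts the top of R1' to ground, so R_th = R1' ‖ R2 = 20.63 kΩ.

R_th ≈ 20.6 kΩ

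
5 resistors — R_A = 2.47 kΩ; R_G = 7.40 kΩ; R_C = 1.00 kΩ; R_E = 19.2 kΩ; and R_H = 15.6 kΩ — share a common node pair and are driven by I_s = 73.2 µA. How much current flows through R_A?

I ≈ 17.9 µA

ΣG = 1/2.47 + 1/7.40 + 1/1.00 + 1/19.2 + 1/15.6 = 1.656.
Current divider: I(R_A) = I_s · G_k/ΣG = 73.2 × (0.4049/1.656) = 73.2 × 0.2445 = 17.89 µA.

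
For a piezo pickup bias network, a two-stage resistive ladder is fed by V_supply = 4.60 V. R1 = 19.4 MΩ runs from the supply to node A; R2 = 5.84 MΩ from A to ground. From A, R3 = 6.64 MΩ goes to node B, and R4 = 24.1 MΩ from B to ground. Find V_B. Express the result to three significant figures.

V_B ≈ 0.728 V

The second stage (R3 + R4 = 30.74 MΩ) loads node A in parallel with R2.
Effective lower resistance at A: R2 ‖ 30.74 = 4.908 MΩ.
So V_A = 4.60 × 0.2019 = 0.9287 V.
V_B = V_A × 0.7840 = 0.7281 V.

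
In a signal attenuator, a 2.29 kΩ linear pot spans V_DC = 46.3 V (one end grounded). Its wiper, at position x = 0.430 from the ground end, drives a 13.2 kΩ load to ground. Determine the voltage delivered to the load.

V_out ≈ 19.1 V

Lower segment x·R_p = 0.9847 kΩ; upper segment (1−x)·R_p = 1.305 kΩ.
Lower segment in parallel with the load: 0.9847 ‖ 13.2 = 0.9163 kΩ.
Loaded-divider output: V_out = 46.3 × 0.4125 = 19.10 V.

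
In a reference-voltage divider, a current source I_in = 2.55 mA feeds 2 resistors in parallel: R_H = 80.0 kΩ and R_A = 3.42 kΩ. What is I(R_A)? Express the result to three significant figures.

I ≈ 2.45 mA

With just two branches, the current splits inversely with resistance.
I(R_A) = 2.55 × 80.0/(80.0 + 3.42) = 2.55 × 0.9590 = 2.445 mA.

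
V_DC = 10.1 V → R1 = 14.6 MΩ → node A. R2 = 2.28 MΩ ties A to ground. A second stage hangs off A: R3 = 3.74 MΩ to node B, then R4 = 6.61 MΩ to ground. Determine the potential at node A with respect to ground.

V_A ≈ 1.15 V

Node A sees R2 in parallel with the series input of stage 2, R3 + R4 = 10.35 MΩ.
R2 ‖ (R3+R4) = 1.868 MΩ.
So V_A = 10.1 × 0.1135 = 1.146 V.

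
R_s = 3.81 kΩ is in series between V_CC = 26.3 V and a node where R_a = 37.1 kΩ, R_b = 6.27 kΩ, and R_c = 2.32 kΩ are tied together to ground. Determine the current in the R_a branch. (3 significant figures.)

Parallel bank: R_p = 1/(1/37.1 + 1/6.27 + 1/2.32) = 1.619 kΩ.
Node voltage V_A = V_CC · R_p/(R_s + R_p) = 26.3 × 0.2983 = 7.845 V.
Branch current I = V_A/R_a = 7.845/37.1 = 0.2114 mA.

I ≈ 0.211 mA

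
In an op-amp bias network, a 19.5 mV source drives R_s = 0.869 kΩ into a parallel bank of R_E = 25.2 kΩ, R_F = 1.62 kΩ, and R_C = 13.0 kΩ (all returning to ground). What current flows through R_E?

I ≈ 0.472 µA

Combine the parallel branches: R_p = (1/25.2 + 1/1.62 + 1/13.0)⁻¹ = 1.363 kΩ.
V_A by voltage divider: V_A = 19.5 × 1.363/(0.869 + 1.363) = 11.91 mV.
Branch current I = V_A/R_E = 11.91/25.2 = 0.4725 µA.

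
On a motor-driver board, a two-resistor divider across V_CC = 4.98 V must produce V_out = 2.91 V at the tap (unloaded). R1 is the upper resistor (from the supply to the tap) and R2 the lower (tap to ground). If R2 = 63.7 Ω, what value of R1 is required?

V_out/V_CC = R2/(R1+R2) = 0.5843.
So R1 = R2 · (V_CC/V_out − 1) = 63.7 × (4.98/2.91 − 1) = 63.7 × 0.7113 = 45.31 Ω.

R1 ≈ 45.3 Ω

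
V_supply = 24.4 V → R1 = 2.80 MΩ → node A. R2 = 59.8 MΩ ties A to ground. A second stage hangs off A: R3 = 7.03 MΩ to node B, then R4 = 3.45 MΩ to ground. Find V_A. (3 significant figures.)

V_A ≈ 18.6 V

The second stage (R3 + R4 = 10.48 MΩ) loads node A in parallel with R2.
R2 ‖ (R3+R4) = 8.917 MΩ.
V_A = 24.4 × 8.917/(2.80 + 8.917) = 18.57 V.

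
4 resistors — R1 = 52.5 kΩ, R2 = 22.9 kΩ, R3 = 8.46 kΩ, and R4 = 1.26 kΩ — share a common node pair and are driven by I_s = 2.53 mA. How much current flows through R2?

Total conductance ΣG = 1/52.5 + 1/22.9 + 1/8.46 + 1/1.26 = 0.9746 (units of 1/kΩ).
By the current-divider rule, I = I_s · G_k/ΣG = 2.53 × 0.04481 = 0.1134 mA.

I ≈ 0.113 mA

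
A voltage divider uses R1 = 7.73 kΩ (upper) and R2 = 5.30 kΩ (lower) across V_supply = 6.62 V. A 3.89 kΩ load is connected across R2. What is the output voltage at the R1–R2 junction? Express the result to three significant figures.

V_out ≈ 1.49 V

R2 ‖ R_L = (5.30 × 3.89)/(5.30 + 3.89) = 2.243 kΩ.
Now apply the divider: V_out = 6.62 × 0.2249 = 1.489 V.
(Unloaded it would be 2.69 V; the load pulls it down.)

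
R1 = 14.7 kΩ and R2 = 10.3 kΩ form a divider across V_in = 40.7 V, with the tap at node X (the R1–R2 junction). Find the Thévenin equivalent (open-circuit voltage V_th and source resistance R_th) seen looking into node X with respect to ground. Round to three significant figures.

V_th ≈ 16.8 V, R_th ≈ 6.06 kΩ

With X open, the divider is unloaded: V_th = 40.7 × 10.3/25.00 = 16.77 V.
Looking into X with the source shorted: R_th = R1·R2/(R1+R2) = 14.70 × 10.3/25.00 = 6.056 kΩ.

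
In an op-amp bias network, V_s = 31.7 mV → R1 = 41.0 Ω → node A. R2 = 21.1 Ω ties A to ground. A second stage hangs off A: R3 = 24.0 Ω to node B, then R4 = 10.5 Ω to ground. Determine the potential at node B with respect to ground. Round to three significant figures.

V_B ≈ 2.34 mV

The second stage (R3 + R4 = 34.50 Ω) loads node A in parallel with R2.
Effective lower resistance at A: R2 ‖ 34.50 = 13.09 Ω.
First divider: V_A = V_s · 13.09/(41.0 + 13.09) = 7.673 mV.
Stage 2 is unloaded, so V_B = V_A · R4/(R3+R4) = 7.673 × 10.5/34.50 = 2.335 mV.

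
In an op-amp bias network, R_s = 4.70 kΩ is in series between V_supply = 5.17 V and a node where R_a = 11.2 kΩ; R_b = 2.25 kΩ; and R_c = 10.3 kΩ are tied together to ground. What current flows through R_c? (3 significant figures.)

Combine the parallel branches: R_p = (1/11.2 + 1/2.25 + 1/10.3)⁻¹ = 1.585 kΩ.
V_A = 5.17 × 1.585/6.285 = 1.304 V.
I(R_c) = V_A / R_c = 1.304/10.3 = 0.1266 mA.
(Equivalently: I_total = 0.8226 mA, then current-divider fraction G_k/ΣG = 0.1539.)

I ≈ 0.127 mA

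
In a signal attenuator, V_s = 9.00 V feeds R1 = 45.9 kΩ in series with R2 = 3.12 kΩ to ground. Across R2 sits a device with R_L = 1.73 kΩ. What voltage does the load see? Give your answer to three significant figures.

First combine the lower leg with the load: R2 ‖ R_L = 1.113 kΩ.
Voltage divider with the loaded lower leg: V_out = 9.00 × 1.113/(45.9 + 1.113) = 9.00 × 0.02367 = 0.2131 V.

V_out ≈ 0.213 V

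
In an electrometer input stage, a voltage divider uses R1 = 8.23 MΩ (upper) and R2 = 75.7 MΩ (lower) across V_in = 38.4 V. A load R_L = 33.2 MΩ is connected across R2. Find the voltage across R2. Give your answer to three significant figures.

V_out ≈ 28.3 V

The load sits in parallel with R2, giving an effective lower resistance R2' = R2·R_L/(R2+R_L) = 23.08 MΩ.
Voltage divider with the loaded lower leg: V_out = 38.4 × 23.08/(8.23 + 23.08) = 38.4 × 0.7371 = 28.31 V.
(Unloaded it would be 34.6 V; the load pulls it down.)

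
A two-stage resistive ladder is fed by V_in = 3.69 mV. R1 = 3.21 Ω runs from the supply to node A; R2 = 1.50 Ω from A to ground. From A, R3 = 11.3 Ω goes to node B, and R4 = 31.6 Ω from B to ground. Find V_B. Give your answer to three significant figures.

V_B ≈ 0.845 mV

Looking into the second stage from A: R3 + R4 = 42.90 Ω appears in parallel with R2.
R2 ‖ (R3+R4) = 1.449 Ω.
V_A = 3.69 × 1.449/(3.21 + 1.449) = 1.148 mV.
V_B = V_A × 0.7366 = 0.8455 mV.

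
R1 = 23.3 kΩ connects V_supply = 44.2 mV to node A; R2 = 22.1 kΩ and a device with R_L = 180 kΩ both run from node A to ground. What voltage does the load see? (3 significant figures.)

V_out ≈ 20.2 mV

First combine the lower leg with the load: R2 ‖ R_L = 19.68 kΩ.
Then V_out = V_supply · R2'/(R1 + R2') = 44.2 × 19.68/42.98 = 20.24 mV.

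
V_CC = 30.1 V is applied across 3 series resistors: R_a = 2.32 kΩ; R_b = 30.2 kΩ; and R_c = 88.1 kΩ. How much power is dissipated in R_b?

P ≈ 1.88 mW

Series current I = V_CC/ΣR = 30.1/120.6 = 0.2495 mA.
P(R_b) = I²·R_b = (0.2495)² × 30.2 = 1.881 mW.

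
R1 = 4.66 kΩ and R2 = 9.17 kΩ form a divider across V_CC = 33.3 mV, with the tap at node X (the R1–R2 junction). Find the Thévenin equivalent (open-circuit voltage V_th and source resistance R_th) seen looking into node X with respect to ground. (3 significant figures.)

V_th ≈ 22.1 mV, R_th ≈ 3.09 kΩ

Open-circuit (no load on X): V_th = V_CC · R2/(R1 + R2) = 33.3 × 9.17/(4.660 + 9.17) = 22.08 mV.
Zeroing V_CC shorts the top of R1 to ground, so R_th = R1 ‖ R2 = 3.090 kΩ.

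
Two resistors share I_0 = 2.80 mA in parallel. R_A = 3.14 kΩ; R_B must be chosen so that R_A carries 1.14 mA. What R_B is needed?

The fraction through R_A equals R_B/(R_A+R_B).
1.14/2.80 = R_B/(R_A + R_B) → R_B = R_A · (0.4071)/(1 − 0.4071) = 3.14 × 0.6867 = 2.156 kΩ.

R_B ≈ 2.16 kΩ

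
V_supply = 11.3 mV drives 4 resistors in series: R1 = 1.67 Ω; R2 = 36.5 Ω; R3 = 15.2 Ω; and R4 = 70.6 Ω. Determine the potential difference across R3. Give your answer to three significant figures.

V ≈ 1.39 mV

Total series resistance ΣR = 1.67 + 36.5 + 15.2 + 70.6 = 124.0 Ω.
Voltage divider: V = V_supply · (15.20 / 124.0) = 11.3 × 0.1226 = 1.385 mV.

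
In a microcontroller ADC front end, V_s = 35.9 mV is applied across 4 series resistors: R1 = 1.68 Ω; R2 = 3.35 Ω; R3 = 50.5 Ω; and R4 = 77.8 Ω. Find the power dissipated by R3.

ΣR = 133.3 Ω → I = 35.9/133.3 = 0.2693 mA.
V(R3) = I·R = 13.60 mV; P = V·I = 13.60 × 0.2693 = 3.661 µW.

P ≈ 3.66 µW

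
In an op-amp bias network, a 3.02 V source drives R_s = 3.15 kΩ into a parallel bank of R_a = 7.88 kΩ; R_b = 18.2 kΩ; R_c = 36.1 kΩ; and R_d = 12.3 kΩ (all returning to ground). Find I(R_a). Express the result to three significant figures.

Combine the parallel branches: R_p = (1/7.88 + 1/18.2 + 1/36.1 + 1/12.3)⁻¹ = 3.438 kΩ.
V_A by voltage divider: V_A = 3.02 × 3.438/(3.15 + 3.438) = 1.576 V.
I(R_a) = V_A / R_a = 1.576/7.88 = 0.2000 mA.

I ≈ 0.200 mA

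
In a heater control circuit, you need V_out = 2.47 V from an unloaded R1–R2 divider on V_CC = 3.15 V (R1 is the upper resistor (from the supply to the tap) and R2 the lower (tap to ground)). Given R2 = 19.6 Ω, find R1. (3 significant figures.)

R1 ≈ 5.40 Ω

Required fraction k = V_out/V_CC = 0.7841.
R1 = R2·(1/k − 1) = 19.6 × 0.2753 = 5.396 Ω.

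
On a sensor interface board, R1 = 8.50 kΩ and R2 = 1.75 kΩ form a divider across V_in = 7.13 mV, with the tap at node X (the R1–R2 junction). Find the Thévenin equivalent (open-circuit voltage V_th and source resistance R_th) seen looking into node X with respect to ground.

With X open, the divider is unloaded: V_th = 7.13 × 1.75/10.25 = 1.217 mV.
With V_in suppressed (replaced by a short), R_th = R1 ‖ R2 = (8.500 × 1.75)/(8.500 + 1.75) = 1.451 kΩ.

V_th ≈ 1.22 mV, R_th ≈ 1.45 kΩ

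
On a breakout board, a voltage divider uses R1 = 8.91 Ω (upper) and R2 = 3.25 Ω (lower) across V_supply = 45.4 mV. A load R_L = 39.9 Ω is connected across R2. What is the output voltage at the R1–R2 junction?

The load sits in parallel with R2, giving an effective lower resistance R2' = R2·R_L/(R2+R_L) = 3.005 Ω.
Then V_out = V_supply · R2'/(R1 + R2') = 45.4 × 3.005/11.92 = 11.45 mV.

V_out ≈ 11.5 mV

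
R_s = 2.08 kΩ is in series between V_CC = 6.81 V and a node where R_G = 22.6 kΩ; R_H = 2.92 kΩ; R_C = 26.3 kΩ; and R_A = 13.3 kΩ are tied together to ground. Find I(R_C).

I ≈ 0.127 mA

Combine the parallel branches: R_p = (1/22.6 + 1/2.92 + 1/26.3 + 1/13.3)⁻¹ = 2.000 kΩ.
Node voltage V_A = V_CC · R_p/(R_s + R_p) = 6.81 × 0.4902 = 3.338 V.
I(R_C) = V_A / R_C = 3.338/26.3 = 0.1269 mA.
(Check via current divider: I_total = 1.669 mA; share G_k/ΣG = 0.07606 → same result.)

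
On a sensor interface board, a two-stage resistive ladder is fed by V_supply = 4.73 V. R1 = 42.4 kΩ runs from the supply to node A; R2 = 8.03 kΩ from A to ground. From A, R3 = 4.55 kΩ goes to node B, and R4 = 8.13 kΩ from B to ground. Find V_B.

Looking into the second stage from A: R3 + R4 = 12.68 kΩ appears in parallel with R2.
R2 ‖ (R3+R4) = 4.916 kΩ.
So V_A = 4.73 × 0.1039 = 0.4915 V.
V_B = V_A × 0.6412 = 0.3151 V.

V_B ≈ 0.315 V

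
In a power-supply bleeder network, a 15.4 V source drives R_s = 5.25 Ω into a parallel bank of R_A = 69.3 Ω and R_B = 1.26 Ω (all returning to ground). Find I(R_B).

I ≈ 2.33 A

Combine the parallel branches: R_p = (1/69.3 + 1/1.26)⁻¹ = 1.238 Ω.
V_A = 15.4 × 1.238/6.487 = 2.938 V.
Branch current I = V_A/R_B = 2.938/1.26 = 2.331 A.
(Equivalently: I_total = 2.374 A, then current-divider fraction G_k/ΣG = 0.9821.)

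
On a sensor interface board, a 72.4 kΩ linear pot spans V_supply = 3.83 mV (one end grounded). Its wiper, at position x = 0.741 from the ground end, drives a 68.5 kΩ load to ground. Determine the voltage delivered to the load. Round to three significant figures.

V_out ≈ 2.36 mV

Lower segment x·R_p = 53.65 kΩ; upper segment (1−x)·R_p = 18.75 kΩ.
(x·R_p) ‖ R_L = 30.09 kΩ.
V_out = 3.83 × 30.09/(18.75 + 30.09) = 2.359 mV.
(Unloaded: V_out = x·V_supply = 2.84 mV.)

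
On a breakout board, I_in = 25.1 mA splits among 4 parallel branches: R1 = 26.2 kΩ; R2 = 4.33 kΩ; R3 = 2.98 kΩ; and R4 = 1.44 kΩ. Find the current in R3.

Conductances: ΣG = 1/26.2 + 1/4.33 + 1/2.98 + 1/1.44 = 1.299 (1/kΩ).
By the current-divider rule, I = I_in · G_k/ΣG = 25.1 × 0.2583 = 6.483 mA.

I ≈ 6.48 mA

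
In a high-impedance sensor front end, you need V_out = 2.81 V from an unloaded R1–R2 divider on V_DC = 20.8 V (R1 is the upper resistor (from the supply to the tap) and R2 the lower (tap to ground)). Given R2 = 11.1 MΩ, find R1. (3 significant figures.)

The divider ratio is R2/(R1+R2) = 2.81/20.8 = 0.1351.
R1 = R2·(1/k − 1) = 11.1 × 6.402 = 71.06 MΩ.

R1 ≈ 71.1 MΩ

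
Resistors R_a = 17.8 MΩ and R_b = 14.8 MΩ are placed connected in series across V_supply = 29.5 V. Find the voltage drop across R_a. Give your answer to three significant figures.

V ≈ 16.1 V

Series total: ΣR = 17.8 + 14.8 = 32.60 MΩ.
By the voltage-divider rule, V = 29.5 × 17.80/32.60 = 16.11 V.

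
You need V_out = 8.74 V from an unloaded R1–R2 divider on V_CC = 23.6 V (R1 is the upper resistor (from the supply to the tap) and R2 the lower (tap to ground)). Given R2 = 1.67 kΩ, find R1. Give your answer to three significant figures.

Required fraction k = V_out/V_CC = 0.3703.
Rearranging, R1 = R2·(1−k)/k = 1.67 × 1.700 = 2.839 kΩ.

R1 ≈ 2.84 kΩ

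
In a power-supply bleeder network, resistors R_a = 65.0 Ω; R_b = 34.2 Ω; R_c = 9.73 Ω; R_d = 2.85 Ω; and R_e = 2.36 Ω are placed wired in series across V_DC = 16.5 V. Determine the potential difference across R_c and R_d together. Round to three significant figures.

V ≈ 1.82 V

Series total: ΣR = 65.0 + 34.2 + 9.73 + 2.85 + 2.36 = 114.1 Ω.
R_{R_c..R_d} = 9.73 + 2.85 = 12.58 Ω.
Voltage divider: V = V_DC · (12.58 / 114.1) = 16.5 × 0.1102 = 1.819 V.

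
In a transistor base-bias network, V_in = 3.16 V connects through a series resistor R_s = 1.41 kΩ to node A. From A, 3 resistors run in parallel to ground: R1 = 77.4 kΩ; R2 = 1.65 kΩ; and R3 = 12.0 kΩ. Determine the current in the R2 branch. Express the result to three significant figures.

Combine the parallel branches: R_p = (1/77.4 + 1/1.65 + 1/12.0)⁻¹ = 1.424 kΩ.
Node voltage V_A = V_in · R_p/(R_s + R_p) = 3.16 × 0.5024 = 1.588 V.
I(R2) = V_A / R2 = 1.588/1.65 = 0.9623 mA.

I ≈ 0.962 mA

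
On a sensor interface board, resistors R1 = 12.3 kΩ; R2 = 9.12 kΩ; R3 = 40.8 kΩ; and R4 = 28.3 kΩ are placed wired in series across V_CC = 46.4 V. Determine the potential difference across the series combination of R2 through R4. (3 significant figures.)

V ≈ 40.1 V

Series total: ΣR = 12.3 + 9.12 + 40.8 + 28.3 = 90.52 kΩ.
R_{R2..R4} = 9.12 + 40.8 + 28.3 = 78.22 kΩ.
Voltage divider: V = V_CC · (78.22 / 90.52) = 46.4 × 0.8641 = 40.10 V.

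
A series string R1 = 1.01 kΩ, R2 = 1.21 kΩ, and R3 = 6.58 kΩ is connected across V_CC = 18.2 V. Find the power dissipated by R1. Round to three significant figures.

P ≈ 4.32 mW

The common current is I = 18.2/8.800 = 2.068 mA.
P(R1) = I²·R1 = (2.068)² × 1.01 = 4.320 mW.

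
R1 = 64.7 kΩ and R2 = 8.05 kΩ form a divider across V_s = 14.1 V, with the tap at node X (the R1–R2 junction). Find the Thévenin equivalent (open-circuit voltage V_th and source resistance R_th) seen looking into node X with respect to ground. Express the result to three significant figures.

V_th ≈ 1.56 V, R_th ≈ 7.16 kΩ

Open-circuit (no load on X): V_th = V_s · R2/(R1 + R2) = 14.1 × 8.05/(64.70 + 8.05) = 1.560 V.
With V_s suppressed (replaced by a short), R_th = R1 ‖ R2 = (64.70 × 8.05)/(64.70 + 8.05) = 7.159 kΩ.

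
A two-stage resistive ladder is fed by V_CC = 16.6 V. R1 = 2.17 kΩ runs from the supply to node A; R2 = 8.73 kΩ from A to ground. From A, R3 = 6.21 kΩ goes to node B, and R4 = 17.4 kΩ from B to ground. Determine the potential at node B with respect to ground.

Node A sees R2 in parallel with the series input of stage 2, R3 + R4 = 23.61 kΩ.
Effective lower resistance at A: R2 ‖ 23.61 = 6.373 kΩ.
So V_A = 16.6 × 0.7460 = 12.38 V.
Stage 2 is unloaded, so V_B = V_A · R4/(R3+R4) = 12.38 × 17.4/23.61 = 9.126 V.

V_B ≈ 9.13 V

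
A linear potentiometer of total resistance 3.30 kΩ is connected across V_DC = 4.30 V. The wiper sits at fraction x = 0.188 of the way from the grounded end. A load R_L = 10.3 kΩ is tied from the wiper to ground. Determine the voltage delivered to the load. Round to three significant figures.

The pot divides into 2.680 kΩ above the wiper and 0.6204 kΩ below.
R_L loads the lower segment: effective lower R = 0.5852 kΩ.
V_out = 4.30 × 0.5852/(2.680 + 0.5852) = 0.7707 V.

V_out ≈ 0.771 V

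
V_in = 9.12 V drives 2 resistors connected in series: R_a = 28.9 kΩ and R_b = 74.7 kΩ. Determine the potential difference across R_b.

V ≈ 6.58 V

ΣR = 28.9 + 74.7 = 103.6 kΩ.
Voltage divider: V = V_in · (74.70 / 103.6) = 9.12 × 0.7210 = 6.576 V.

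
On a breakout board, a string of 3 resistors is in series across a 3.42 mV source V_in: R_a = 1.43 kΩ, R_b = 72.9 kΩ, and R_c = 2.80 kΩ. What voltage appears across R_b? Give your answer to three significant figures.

Total series resistance ΣR = 1.43 + 72.9 + 2.80 = 77.13 kΩ.
Voltage divider: V = V_in · (72.90 / 77.13) = 3.42 × 0.9452 = 3.232 mV.

V ≈ 3.23 mV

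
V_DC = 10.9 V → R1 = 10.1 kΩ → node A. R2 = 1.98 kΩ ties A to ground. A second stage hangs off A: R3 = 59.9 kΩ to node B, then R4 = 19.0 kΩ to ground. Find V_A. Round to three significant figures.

The second stage (R3 + R4 = 78.90 kΩ) loads node A in parallel with R2.
R2 ‖ (R3+R4) = 1.932 kΩ.
First divider: V_A = V_DC · 1.932/(10.1 + 1.932) = 1.750 V.

V_A ≈ 1.75 V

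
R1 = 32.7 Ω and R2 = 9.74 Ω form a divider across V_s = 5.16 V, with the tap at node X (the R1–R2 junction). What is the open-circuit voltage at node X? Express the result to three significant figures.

With X open, the divider is unloaded: V_th = 5.16 × 9.74/42.44 = 1.184 V.

V_th ≈ 1.18 V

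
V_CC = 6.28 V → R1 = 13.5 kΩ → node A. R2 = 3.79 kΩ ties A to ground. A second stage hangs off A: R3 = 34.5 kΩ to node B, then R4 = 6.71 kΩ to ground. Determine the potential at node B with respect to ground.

V_B ≈ 0.209 V

The second stage (R3 + R4 = 41.21 kΩ) loads node A in parallel with R2.
R2 ‖ (R3+R4) = 3.471 kΩ.
V_A = 6.28 × 3.471/(13.5 + 3.471) = 1.284 V.
Then the unloaded second divider: V_B = V_A × R4/(R3+R4) = 1.284 × 0.1628 = 0.2091 V.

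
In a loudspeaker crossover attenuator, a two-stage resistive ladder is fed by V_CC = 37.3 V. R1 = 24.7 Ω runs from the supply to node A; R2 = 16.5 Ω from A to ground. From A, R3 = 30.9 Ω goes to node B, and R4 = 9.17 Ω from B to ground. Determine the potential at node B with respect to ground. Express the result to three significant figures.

The second stage (R3 + R4 = 40.07 Ω) loads node A in parallel with R2.
R2 ‖ (R3+R4) = 11.69 Ω.
First divider: V_A = V_CC · 11.69/(24.7 + 11.69) = 11.98 V.
Stage 2 is unloaded, so V_B = V_A · R4/(R3+R4) = 11.98 × 9.17/40.07 = 2.742 V.

V_B ≈ 2.74 V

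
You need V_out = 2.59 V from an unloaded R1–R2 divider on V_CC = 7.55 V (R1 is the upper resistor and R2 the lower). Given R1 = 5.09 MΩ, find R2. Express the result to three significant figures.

R2 ≈ 2.66 MΩ

V_out/V_CC = R2/(R1+R2) = 0.3430.
Rearranging, R2 = R1·k/(1−k) = 5.09 × 0.5222 = 2.658 MΩ.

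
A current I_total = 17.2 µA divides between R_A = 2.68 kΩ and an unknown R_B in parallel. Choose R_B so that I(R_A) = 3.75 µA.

R_B ≈ 0.747 kΩ

Two-branch current divider: I_A = I_total · R_B/(R_A + R_B).
3.75/17.2 = R_B/(R_A + R_B) → R_B = R_A · (0.2180)/(1 − 0.2180) = 2.68 × 0.2788 = 0.7472 kΩ.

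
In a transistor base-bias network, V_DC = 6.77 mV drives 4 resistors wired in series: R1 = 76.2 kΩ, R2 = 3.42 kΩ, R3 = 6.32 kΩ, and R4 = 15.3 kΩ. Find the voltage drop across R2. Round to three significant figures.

Series total: ΣR = 76.2 + 3.42 + 6.32 + 15.3 = 101.2 kΩ.
Voltage divider: V = V_DC · (3.420 / 101.2) = 6.77 × 0.03378 = 0.2287 mV.

V ≈ 0.229 mV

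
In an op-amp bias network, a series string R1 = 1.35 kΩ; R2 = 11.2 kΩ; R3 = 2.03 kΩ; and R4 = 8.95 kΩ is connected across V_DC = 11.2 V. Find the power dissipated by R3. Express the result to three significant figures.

P ≈ 0.460 mW

The common current is I = 11.2/23.53 = 0.4760 mA.
P(R3) = I²·R3 = (0.4760)² × 2.03 = 0.4599 mW.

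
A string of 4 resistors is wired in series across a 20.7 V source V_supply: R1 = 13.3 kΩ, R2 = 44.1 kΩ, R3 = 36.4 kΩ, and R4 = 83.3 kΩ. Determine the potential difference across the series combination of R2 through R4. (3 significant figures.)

Series total: ΣR = 13.3 + 44.1 + 36.4 + 83.3 = 177.1 kΩ.
R_{R2..R4} = 44.1 + 36.4 + 83.3 = 163.8 kΩ.
By the voltage-divider rule, V = 20.7 × 163.8/177.1 = 19.15 V.

V ≈ 19.1 V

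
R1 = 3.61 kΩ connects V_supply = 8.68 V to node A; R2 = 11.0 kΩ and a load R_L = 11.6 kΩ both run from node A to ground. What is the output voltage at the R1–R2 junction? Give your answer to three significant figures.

V_out ≈ 5.29 V

First combine the lower leg with the load: R2 ‖ R_L = 5.646 kΩ.
Now apply the divider: V_out = 8.68 × 0.6100 = 5.295 V.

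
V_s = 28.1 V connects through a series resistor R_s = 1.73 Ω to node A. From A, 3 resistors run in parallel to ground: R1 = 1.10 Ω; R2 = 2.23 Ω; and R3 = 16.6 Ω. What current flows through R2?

I ≈ 3.65 A

Combine the parallel branches: R_p = (1/1.10 + 1/2.23 + 1/16.6)⁻¹ = 0.7053 Ω.
Node voltage V_A = V_s · R_p/(R_s + R_p) = 28.1 × 0.2896 = 8.138 V.
I(R2) = V_A / R2 = 8.138/2.23 = 3.650 A.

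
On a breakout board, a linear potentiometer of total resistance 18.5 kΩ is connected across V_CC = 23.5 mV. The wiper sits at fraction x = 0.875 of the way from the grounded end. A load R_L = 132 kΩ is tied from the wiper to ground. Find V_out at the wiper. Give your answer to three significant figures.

V_out ≈ 20.3 mV

Split the track: R_lower = x·R_p = 16.19 kΩ, R_upper = (1−x)·R_p = 2.312 kΩ.
R_L loads the lower segment: effective lower R = 14.42 kΩ.
Loaded-divider output: V_out = 23.5 × 0.8618 = 20.25 mV.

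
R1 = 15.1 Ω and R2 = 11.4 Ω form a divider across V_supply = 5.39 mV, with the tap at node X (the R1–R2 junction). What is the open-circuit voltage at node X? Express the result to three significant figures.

V_th is the unloaded tap voltage: V_supply · R2/(R1+R2) = 5.39 × 0.4302 = 2.319 mV.

V_th ≈ 2.32 mV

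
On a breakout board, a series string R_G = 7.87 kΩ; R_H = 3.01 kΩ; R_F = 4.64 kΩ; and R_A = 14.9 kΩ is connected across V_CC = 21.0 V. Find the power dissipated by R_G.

Series current I = V_CC/ΣR = 21.0/30.42 = 0.6903 mA.
P = I²R = 0.4766 × 7.87 = 3.751 mW.

P ≈ 3.75 mW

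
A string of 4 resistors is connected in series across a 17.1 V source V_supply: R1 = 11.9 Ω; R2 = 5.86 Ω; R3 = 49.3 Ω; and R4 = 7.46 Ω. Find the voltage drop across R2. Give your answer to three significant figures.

Total series resistance ΣR = 11.9 + 5.86 + 49.3 + 7.46 = 74.52 Ω.
Voltage divider: V = V_supply · (5.860 / 74.52) = 17.1 × 0.07864 = 1.345 V.

V ≈ 1.34 V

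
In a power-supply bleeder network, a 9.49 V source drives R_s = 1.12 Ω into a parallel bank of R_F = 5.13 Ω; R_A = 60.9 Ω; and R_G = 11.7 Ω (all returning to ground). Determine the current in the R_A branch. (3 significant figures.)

I ≈ 0.117 A

Parallel bank: R_p = 1/(1/5.13 + 1/60.9 + 1/11.7) = 3.369 Ω.
V_A by voltage divider: V_A = 9.49 × 3.369/(1.12 + 3.369) = 7.122 V.
I(R_A) = V_A / R_A = 7.122/60.9 = 0.1170 A.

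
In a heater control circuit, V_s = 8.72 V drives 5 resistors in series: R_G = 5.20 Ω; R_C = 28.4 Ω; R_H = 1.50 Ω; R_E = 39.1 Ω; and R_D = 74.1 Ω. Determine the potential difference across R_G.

V ≈ 0.306 V

Total series resistance ΣR = 5.20 + 28.4 + 1.50 + 39.1 + 74.1 = 148.3 Ω.
V = V_s · R/ΣR = 8.72 × 0.03506 = 0.3058 V.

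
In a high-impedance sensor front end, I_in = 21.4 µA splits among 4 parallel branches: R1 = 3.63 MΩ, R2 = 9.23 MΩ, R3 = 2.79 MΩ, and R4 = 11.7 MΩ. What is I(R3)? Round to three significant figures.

Total conductance ΣG = 1/3.63 + 1/9.23 + 1/2.79 + 1/11.7 = 0.8277 (units of 1/MΩ).
Current divider: I(R3) = I_in · G_k/ΣG = 21.4 × (0.3584/0.8277) = 21.4 × 0.4330 = 9.267 µA.

I ≈ 9.27 µA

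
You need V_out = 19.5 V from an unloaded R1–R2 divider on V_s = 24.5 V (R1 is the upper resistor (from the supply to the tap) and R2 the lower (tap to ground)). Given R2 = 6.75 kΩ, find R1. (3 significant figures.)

R1 ≈ 1.73 kΩ

V_out/V_s = R2/(R1+R2) = 0.7959.
R1 = R2·(1/k − 1) = 6.75 × 0.2564 = 1.731 kΩ.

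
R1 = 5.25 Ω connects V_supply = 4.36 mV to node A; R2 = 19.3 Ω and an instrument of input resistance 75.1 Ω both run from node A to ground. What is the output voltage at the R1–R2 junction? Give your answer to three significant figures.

V_out ≈ 3.25 mV

First combine the lower leg with the load: R2 ‖ R_L = 15.35 Ω.
Then V_out = V_supply · R2'/(R1 + R2') = 4.36 × 15.35/20.60 = 3.249 mV.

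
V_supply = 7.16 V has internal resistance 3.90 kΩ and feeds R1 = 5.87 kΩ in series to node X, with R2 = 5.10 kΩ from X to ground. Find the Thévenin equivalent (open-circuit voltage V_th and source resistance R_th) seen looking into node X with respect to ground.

V_th ≈ 2.46 V, R_th ≈ 3.35 kΩ

R1' = 3.90 + 5.87 = 9.770 kΩ (source resistance + R1).
V_th is the unloaded tap voltage: V_supply · R2/(R1'+R2) = 7.16 × 0.3430 = 2.456 V.
Zeroing V_supply shorts the top of R1' to ground, so R_th = R1' ‖ R2 = 3.351 kΩ.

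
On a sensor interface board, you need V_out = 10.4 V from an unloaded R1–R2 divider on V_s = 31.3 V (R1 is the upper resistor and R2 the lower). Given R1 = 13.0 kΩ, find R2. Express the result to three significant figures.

R2 ≈ 6.47 kΩ

Required fraction k = V_out/V_s = 0.3323.
So R2 = R1 · V_out/(V_s − V_out) = 13.0 × 10.4/(31.3 − 10.4) = 13.0 × 0.4976 = 6.469 kΩ.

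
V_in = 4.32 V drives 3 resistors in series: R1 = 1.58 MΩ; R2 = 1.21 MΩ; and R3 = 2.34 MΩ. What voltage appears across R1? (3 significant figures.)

Total series resistance ΣR = 1.58 + 1.21 + 2.34 = 5.130 MΩ.
Voltage divider: V = V_in · (1.580 / 5.130) = 4.32 × 0.3080 = 1.331 V.

V ≈ 1.33 V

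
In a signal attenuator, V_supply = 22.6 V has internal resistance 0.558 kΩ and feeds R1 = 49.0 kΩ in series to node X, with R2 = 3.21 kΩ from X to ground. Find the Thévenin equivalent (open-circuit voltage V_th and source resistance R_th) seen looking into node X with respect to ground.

R1' = 0.558 + 49.0 = 49.56 kΩ (source resistance + R1).
With X open, the divider is unloaded: V_th = 22.6 × 3.21/52.77 = 1.375 V.
Looking into X with the source shorted: R_th = R1'·R2/(R1'+R2) = 49.56 × 3.21/52.77 = 3.015 kΩ.

V_th ≈ 1.37 V, R_th ≈ 3.01 kΩ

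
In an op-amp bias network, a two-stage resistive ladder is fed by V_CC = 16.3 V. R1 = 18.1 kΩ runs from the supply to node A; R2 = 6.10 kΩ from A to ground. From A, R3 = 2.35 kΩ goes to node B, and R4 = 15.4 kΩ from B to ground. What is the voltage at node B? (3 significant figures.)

V_B ≈ 2.84 V

The second stage (R3 + R4 = 17.75 kΩ) loads node A in parallel with R2.
Effective lower resistance at A: R2 ‖ 17.75 = 4.540 kΩ.
So V_A = 16.3 × 0.2005 = 3.269 V.
Then the unloaded second divider: V_B = V_A × R4/(R3+R4) = 3.269 × 0.8676 = 2.836 V.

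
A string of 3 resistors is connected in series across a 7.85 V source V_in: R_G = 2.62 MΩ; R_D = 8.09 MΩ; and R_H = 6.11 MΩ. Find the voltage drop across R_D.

Series total: ΣR = 2.62 + 8.09 + 6.11 = 16.82 MΩ.
Voltage divider: V = V_in · (8.090 / 16.82) = 7.85 × 0.4810 = 3.776 V.

V ≈ 3.78 V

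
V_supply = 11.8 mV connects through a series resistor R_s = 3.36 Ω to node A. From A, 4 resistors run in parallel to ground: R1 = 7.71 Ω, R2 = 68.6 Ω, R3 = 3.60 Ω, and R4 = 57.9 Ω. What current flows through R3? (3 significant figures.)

Parallel bank: R_p = 1/(1/7.71 + 1/68.6 + 1/3.60 + 1/57.9) = 2.276 Ω.
V_A = 11.8 × 2.276/5.636 = 4.765 mV.
I(R3) = V_A / R3 = 4.765/3.60 = 1.324 mA.
(Equivalently: I_total = 2.094 mA, then current-divider fraction G_k/ΣG = 0.6323.)

I ≈ 1.32 mA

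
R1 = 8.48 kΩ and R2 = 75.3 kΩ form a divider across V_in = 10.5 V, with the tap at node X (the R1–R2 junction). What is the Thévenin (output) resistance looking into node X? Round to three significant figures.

Looking into X with the source shorted: R_th = R1·R2/(R1+R2) = 8.480 × 75.3/83.78 = 7.622 kΩ.

R_th ≈ 7.62 kΩ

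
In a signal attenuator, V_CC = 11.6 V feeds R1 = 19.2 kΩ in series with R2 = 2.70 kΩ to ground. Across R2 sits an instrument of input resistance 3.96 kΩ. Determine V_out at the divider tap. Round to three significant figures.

V_out ≈ 0.895 V

First combine the lower leg with the load: R2 ‖ R_L = 1.605 kΩ.
Now apply the divider: V_out = 11.6 × 0.07716 = 0.8951 V.
(Unloaded it would be 1.43 V; the load pulls it down.)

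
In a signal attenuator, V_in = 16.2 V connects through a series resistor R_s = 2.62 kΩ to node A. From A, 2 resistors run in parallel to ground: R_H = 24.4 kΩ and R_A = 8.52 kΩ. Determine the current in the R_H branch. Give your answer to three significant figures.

I ≈ 0.469 mA

Combine the parallel branches: R_p = (1/24.4 + 1/8.52)⁻¹ = 6.315 kΩ.
V_A by voltage divider: V_A = 16.2 × 6.315/(2.62 + 6.315) = 11.45 V.
I(R_H) = V_A / R_H = 11.45/24.4 = 0.4692 mA.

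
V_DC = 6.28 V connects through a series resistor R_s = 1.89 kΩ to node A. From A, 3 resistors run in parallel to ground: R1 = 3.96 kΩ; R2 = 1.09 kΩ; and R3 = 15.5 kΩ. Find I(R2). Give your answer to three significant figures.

I ≈ 1.73 mA

Combine the parallel branches: R_p = (1/3.96 + 1/1.09 + 1/15.5)⁻¹ = 0.8101 kΩ.
V_A by voltage divider: V_A = 6.28 × 0.8101/(1.89 + 0.8101) = 1.884 V.
Branch current I = V_A/R2 = 1.884/1.09 = 1.729 mA.
(Check via current divider: I_total = 2.326 mA; share G_k/ΣG = 0.7432 → same result.)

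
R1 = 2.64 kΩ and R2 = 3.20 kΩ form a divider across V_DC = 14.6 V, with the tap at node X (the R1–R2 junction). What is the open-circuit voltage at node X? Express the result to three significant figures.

Open-circuit (no load on X): V_th = V_DC · R2/(R1 + R2) = 14.6 × 3.20/(2.640 + 3.20) = 8.000 V.

V_th ≈ 8.00 V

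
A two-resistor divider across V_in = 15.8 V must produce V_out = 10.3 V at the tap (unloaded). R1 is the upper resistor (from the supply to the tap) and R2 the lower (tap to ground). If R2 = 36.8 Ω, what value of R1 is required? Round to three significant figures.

R1 ≈ 19.7 Ω

V_out/V_in = R2/(R1+R2) = 0.6519.
So R1 = R2 · (V_in/V_out − 1) = 36.8 × (15.8/10.3 − 1) = 36.8 × 0.5340 = 19.65 Ω.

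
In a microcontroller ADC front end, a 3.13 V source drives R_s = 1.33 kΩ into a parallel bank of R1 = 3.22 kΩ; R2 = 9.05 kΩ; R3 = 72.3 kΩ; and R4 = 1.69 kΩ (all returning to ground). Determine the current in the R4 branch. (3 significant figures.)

I ≈ 0.783 mA

Parallel bank: R_p = 1/(1/3.22 + 1/9.05 + 1/72.3 + 1/1.69) = 0.9741 kΩ.
Node voltage V_A = V_DC · R_p/(R_s + R_p) = 3.13 × 0.4228 = 1.323 V.
I(R4) = V_A / R4 = 1.323/1.69 = 0.7830 mA.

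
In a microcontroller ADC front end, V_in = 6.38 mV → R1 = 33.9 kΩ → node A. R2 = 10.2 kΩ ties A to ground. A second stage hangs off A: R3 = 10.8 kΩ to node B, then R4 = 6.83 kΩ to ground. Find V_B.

V_B ≈ 0.396 mV

The second stage (R3 + R4 = 17.63 kΩ) loads node A in parallel with R2.
Effective lower resistance at A: R2 ‖ 17.63 = 6.462 kΩ.
First divider: V_A = V_in · 6.462/(33.9 + 6.462) = 1.021 mV.
V_B = V_A × 0.3874 = 0.3957 mV.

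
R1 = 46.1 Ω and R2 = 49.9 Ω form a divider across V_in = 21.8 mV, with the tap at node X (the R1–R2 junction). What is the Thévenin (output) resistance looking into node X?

R_th ≈ 24.0 Ω

Looking into X with the source shorted: R_th = R1·R2/(R1+R2) = 46.10 × 49.9/96.00 = 23.96 Ω.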